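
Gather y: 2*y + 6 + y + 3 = 3*y + 9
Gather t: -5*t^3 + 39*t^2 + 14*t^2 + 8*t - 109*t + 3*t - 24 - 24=-5*t^3 + 53*t^2 - 98*t - 48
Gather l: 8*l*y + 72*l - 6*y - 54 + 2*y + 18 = l*(8*y + 72) - 4*y - 36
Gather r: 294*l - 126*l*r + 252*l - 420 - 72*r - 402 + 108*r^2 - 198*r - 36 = 546*l + 108*r^2 + r*(-126*l - 270) - 858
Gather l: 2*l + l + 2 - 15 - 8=3*l - 21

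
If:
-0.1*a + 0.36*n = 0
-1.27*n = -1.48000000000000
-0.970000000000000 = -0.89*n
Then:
No Solution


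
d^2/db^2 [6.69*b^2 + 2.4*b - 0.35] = 13.3800000000000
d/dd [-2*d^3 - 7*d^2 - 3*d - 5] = -6*d^2 - 14*d - 3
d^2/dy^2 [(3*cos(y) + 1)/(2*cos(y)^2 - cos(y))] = (-22*sin(y)^4/cos(y)^3 + 12*sin(y)^2 + 18 - 21/cos(y) - 12/cos(y)^2 + 24/cos(y)^3)/(2*cos(y) - 1)^3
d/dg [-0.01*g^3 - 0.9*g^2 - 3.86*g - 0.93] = -0.03*g^2 - 1.8*g - 3.86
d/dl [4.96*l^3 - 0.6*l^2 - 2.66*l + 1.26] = 14.88*l^2 - 1.2*l - 2.66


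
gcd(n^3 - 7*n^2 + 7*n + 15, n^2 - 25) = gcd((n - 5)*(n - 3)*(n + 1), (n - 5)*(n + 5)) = n - 5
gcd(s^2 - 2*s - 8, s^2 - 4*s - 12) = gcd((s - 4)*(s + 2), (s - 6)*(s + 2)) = s + 2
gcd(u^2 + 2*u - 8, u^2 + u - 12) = u + 4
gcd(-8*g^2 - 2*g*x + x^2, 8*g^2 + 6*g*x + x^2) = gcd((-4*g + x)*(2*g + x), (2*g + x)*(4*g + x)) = 2*g + x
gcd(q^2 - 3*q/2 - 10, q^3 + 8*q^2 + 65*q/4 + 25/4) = q + 5/2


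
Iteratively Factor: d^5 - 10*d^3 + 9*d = (d)*(d^4 - 10*d^2 + 9) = d*(d - 1)*(d^3 + d^2 - 9*d - 9) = d*(d - 3)*(d - 1)*(d^2 + 4*d + 3) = d*(d - 3)*(d - 1)*(d + 1)*(d + 3)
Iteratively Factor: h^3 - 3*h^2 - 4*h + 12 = (h - 3)*(h^2 - 4) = (h - 3)*(h + 2)*(h - 2)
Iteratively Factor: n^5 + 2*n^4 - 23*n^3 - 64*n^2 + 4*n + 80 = (n - 1)*(n^4 + 3*n^3 - 20*n^2 - 84*n - 80) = (n - 1)*(n + 2)*(n^3 + n^2 - 22*n - 40) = (n - 1)*(n + 2)*(n + 4)*(n^2 - 3*n - 10) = (n - 5)*(n - 1)*(n + 2)*(n + 4)*(n + 2)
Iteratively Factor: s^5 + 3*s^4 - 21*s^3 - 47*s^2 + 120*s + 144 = (s + 4)*(s^4 - s^3 - 17*s^2 + 21*s + 36) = (s - 3)*(s + 4)*(s^3 + 2*s^2 - 11*s - 12) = (s - 3)*(s + 1)*(s + 4)*(s^2 + s - 12) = (s - 3)^2*(s + 1)*(s + 4)*(s + 4)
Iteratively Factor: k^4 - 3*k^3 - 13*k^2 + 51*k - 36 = (k - 3)*(k^3 - 13*k + 12) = (k - 3)*(k - 1)*(k^2 + k - 12) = (k - 3)*(k - 1)*(k + 4)*(k - 3)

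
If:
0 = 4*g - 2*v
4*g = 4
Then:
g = 1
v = 2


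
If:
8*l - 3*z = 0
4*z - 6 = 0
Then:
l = 9/16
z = 3/2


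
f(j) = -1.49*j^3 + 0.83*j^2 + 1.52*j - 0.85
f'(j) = -4.47*j^2 + 1.66*j + 1.52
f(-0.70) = -1.00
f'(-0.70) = -1.83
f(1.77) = -3.82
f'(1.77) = -9.55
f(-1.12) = 0.58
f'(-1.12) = -5.95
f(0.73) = 0.12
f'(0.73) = 0.35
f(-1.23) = 1.31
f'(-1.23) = -7.28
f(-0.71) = -0.98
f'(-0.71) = -1.91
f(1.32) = -0.82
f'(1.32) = -4.08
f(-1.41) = 2.83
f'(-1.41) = -9.71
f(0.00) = -0.85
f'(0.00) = 1.52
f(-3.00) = 42.29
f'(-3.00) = -43.69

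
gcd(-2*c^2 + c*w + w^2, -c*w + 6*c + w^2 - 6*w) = -c + w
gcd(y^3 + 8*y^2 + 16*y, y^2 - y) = y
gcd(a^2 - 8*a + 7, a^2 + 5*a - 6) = a - 1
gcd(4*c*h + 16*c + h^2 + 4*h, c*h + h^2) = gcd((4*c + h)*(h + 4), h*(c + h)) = 1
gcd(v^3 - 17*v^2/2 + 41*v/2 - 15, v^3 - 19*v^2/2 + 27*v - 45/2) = v^2 - 13*v/2 + 15/2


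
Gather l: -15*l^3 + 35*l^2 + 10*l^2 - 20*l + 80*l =-15*l^3 + 45*l^2 + 60*l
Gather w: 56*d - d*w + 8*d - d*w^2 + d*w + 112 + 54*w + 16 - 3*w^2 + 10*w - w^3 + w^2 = 64*d - w^3 + w^2*(-d - 2) + 64*w + 128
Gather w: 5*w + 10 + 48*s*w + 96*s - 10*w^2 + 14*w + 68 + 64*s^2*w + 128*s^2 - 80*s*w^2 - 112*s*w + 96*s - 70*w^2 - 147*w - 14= 128*s^2 + 192*s + w^2*(-80*s - 80) + w*(64*s^2 - 64*s - 128) + 64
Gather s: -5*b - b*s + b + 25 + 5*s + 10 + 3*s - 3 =-4*b + s*(8 - b) + 32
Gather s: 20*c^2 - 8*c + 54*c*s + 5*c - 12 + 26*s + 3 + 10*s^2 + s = 20*c^2 - 3*c + 10*s^2 + s*(54*c + 27) - 9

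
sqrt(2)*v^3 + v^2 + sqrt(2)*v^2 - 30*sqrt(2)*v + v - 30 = (v - 5)*(v + 6)*(sqrt(2)*v + 1)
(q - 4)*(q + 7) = q^2 + 3*q - 28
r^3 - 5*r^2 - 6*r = r*(r - 6)*(r + 1)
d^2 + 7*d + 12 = (d + 3)*(d + 4)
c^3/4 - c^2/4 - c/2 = c*(c/4 + 1/4)*(c - 2)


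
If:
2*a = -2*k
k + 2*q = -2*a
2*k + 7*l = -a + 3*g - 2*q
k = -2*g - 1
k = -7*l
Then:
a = 3/5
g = -1/5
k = -3/5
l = 3/35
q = -3/10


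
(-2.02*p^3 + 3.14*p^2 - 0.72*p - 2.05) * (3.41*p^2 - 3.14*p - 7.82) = -6.8882*p^5 + 17.0502*p^4 + 3.4816*p^3 - 29.2845*p^2 + 12.0674*p + 16.031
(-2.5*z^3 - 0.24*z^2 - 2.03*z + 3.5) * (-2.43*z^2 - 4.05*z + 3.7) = 6.075*z^5 + 10.7082*z^4 - 3.3451*z^3 - 1.1715*z^2 - 21.686*z + 12.95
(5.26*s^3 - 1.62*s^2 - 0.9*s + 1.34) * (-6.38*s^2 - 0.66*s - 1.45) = -33.5588*s^5 + 6.864*s^4 - 0.815799999999999*s^3 - 5.6062*s^2 + 0.4206*s - 1.943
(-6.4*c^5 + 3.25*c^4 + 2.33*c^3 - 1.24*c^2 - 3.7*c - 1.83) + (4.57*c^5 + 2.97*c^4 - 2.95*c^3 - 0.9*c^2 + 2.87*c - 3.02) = -1.83*c^5 + 6.22*c^4 - 0.62*c^3 - 2.14*c^2 - 0.83*c - 4.85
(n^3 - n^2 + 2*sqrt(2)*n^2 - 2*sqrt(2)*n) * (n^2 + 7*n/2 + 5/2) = n^5 + 5*n^4/2 + 2*sqrt(2)*n^4 - n^3 + 5*sqrt(2)*n^3 - 2*sqrt(2)*n^2 - 5*n^2/2 - 5*sqrt(2)*n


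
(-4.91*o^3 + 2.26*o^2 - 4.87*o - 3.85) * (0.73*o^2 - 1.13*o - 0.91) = -3.5843*o^5 + 7.1981*o^4 - 1.6408*o^3 + 0.636*o^2 + 8.7822*o + 3.5035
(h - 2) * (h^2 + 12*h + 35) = h^3 + 10*h^2 + 11*h - 70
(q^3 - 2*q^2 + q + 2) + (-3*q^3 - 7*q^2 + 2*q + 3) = -2*q^3 - 9*q^2 + 3*q + 5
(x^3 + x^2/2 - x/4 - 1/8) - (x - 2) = x^3 + x^2/2 - 5*x/4 + 15/8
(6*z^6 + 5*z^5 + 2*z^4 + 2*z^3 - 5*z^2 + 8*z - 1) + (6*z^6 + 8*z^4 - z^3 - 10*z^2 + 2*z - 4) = 12*z^6 + 5*z^5 + 10*z^4 + z^3 - 15*z^2 + 10*z - 5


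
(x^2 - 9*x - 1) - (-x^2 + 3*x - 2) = 2*x^2 - 12*x + 1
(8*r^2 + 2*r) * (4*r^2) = 32*r^4 + 8*r^3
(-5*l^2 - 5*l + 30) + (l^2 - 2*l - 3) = -4*l^2 - 7*l + 27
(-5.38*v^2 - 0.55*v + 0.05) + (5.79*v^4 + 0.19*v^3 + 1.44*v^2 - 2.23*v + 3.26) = 5.79*v^4 + 0.19*v^3 - 3.94*v^2 - 2.78*v + 3.31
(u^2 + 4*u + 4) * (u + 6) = u^3 + 10*u^2 + 28*u + 24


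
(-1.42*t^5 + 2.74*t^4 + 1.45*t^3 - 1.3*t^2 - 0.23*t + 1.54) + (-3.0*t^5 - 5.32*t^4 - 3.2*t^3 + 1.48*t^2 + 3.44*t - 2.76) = -4.42*t^5 - 2.58*t^4 - 1.75*t^3 + 0.18*t^2 + 3.21*t - 1.22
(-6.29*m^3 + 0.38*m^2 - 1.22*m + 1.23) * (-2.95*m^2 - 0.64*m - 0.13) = 18.5555*m^5 + 2.9046*m^4 + 4.1735*m^3 - 2.8971*m^2 - 0.6286*m - 0.1599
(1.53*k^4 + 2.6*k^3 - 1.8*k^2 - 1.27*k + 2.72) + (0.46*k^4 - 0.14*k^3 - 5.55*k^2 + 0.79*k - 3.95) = 1.99*k^4 + 2.46*k^3 - 7.35*k^2 - 0.48*k - 1.23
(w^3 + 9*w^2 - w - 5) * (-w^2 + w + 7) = -w^5 - 8*w^4 + 17*w^3 + 67*w^2 - 12*w - 35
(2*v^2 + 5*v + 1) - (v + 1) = 2*v^2 + 4*v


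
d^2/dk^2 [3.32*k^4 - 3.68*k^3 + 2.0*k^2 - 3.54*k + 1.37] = 39.84*k^2 - 22.08*k + 4.0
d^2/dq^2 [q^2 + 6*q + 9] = 2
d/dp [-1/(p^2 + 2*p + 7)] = 2*(p + 1)/(p^2 + 2*p + 7)^2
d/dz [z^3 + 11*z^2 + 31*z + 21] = 3*z^2 + 22*z + 31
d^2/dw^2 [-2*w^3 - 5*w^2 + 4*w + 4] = -12*w - 10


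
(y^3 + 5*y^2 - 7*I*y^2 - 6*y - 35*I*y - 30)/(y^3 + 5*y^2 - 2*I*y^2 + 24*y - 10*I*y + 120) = (y - I)/(y + 4*I)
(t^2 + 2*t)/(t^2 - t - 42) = t*(t + 2)/(t^2 - t - 42)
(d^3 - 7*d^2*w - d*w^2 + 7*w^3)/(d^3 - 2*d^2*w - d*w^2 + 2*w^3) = (-d + 7*w)/(-d + 2*w)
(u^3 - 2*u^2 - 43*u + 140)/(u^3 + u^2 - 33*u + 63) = (u^2 - 9*u + 20)/(u^2 - 6*u + 9)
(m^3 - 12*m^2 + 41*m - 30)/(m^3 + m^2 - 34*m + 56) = (m^3 - 12*m^2 + 41*m - 30)/(m^3 + m^2 - 34*m + 56)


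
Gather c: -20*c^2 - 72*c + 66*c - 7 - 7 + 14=-20*c^2 - 6*c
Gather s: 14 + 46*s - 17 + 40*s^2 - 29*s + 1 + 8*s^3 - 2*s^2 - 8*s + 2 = 8*s^3 + 38*s^2 + 9*s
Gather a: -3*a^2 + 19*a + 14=-3*a^2 + 19*a + 14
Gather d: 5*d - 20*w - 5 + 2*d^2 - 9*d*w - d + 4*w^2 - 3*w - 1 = 2*d^2 + d*(4 - 9*w) + 4*w^2 - 23*w - 6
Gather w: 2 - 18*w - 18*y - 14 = -18*w - 18*y - 12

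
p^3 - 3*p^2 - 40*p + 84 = (p - 7)*(p - 2)*(p + 6)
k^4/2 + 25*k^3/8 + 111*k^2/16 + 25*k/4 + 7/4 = (k/2 + 1)*(k + 1/2)*(k + 7/4)*(k + 2)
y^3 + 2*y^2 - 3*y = y*(y - 1)*(y + 3)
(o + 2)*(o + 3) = o^2 + 5*o + 6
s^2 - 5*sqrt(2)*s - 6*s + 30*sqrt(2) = (s - 6)*(s - 5*sqrt(2))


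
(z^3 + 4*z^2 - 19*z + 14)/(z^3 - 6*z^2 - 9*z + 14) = (z^2 + 5*z - 14)/(z^2 - 5*z - 14)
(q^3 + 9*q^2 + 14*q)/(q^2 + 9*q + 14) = q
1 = 1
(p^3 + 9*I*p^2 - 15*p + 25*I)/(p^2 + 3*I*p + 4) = (p^2 + 10*I*p - 25)/(p + 4*I)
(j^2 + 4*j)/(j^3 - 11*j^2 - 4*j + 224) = j/(j^2 - 15*j + 56)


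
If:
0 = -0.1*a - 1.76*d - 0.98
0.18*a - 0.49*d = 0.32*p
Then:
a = 1.5396391470749*p - 1.31273920174959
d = -0.0874794969928923*p - 0.482230727173319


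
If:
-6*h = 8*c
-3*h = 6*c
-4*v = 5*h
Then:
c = 0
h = 0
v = 0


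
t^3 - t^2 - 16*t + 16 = (t - 4)*(t - 1)*(t + 4)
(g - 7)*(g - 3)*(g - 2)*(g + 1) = g^4 - 11*g^3 + 29*g^2 - g - 42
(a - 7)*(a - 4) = a^2 - 11*a + 28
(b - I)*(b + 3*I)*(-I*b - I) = -I*b^3 + 2*b^2 - I*b^2 + 2*b - 3*I*b - 3*I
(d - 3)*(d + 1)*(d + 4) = d^3 + 2*d^2 - 11*d - 12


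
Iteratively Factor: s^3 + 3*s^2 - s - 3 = (s - 1)*(s^2 + 4*s + 3) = (s - 1)*(s + 1)*(s + 3)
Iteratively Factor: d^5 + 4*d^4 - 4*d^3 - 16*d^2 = (d)*(d^4 + 4*d^3 - 4*d^2 - 16*d) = d^2*(d^3 + 4*d^2 - 4*d - 16) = d^2*(d - 2)*(d^2 + 6*d + 8) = d^2*(d - 2)*(d + 4)*(d + 2)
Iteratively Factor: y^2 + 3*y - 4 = (y + 4)*(y - 1)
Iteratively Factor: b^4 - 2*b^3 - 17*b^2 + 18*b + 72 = (b - 4)*(b^3 + 2*b^2 - 9*b - 18) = (b - 4)*(b + 3)*(b^2 - b - 6) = (b - 4)*(b + 2)*(b + 3)*(b - 3)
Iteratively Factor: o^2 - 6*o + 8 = (o - 2)*(o - 4)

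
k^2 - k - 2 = (k - 2)*(k + 1)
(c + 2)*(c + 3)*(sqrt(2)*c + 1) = sqrt(2)*c^3 + c^2 + 5*sqrt(2)*c^2 + 5*c + 6*sqrt(2)*c + 6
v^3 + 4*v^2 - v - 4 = (v - 1)*(v + 1)*(v + 4)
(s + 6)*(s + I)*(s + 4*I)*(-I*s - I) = -I*s^4 + 5*s^3 - 7*I*s^3 + 35*s^2 - 2*I*s^2 + 30*s + 28*I*s + 24*I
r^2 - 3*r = r*(r - 3)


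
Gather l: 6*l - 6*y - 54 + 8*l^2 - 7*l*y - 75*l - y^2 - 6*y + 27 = 8*l^2 + l*(-7*y - 69) - y^2 - 12*y - 27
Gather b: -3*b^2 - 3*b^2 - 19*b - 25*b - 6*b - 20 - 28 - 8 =-6*b^2 - 50*b - 56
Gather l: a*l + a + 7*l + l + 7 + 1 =a + l*(a + 8) + 8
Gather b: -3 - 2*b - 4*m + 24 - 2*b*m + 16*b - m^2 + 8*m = b*(14 - 2*m) - m^2 + 4*m + 21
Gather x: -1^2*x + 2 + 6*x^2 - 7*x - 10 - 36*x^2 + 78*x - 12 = -30*x^2 + 70*x - 20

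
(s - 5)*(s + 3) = s^2 - 2*s - 15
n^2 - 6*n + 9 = (n - 3)^2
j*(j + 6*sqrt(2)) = j^2 + 6*sqrt(2)*j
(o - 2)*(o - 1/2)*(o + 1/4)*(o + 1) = o^4 - 5*o^3/4 - 15*o^2/8 + 5*o/8 + 1/4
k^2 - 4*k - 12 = (k - 6)*(k + 2)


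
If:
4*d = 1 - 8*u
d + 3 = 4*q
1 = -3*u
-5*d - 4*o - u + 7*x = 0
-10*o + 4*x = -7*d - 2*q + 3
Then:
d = 11/12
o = 437/432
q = 47/48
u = -1/3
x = 32/27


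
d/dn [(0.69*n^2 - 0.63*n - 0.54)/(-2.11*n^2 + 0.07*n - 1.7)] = (-1.281*n^2 - 4.6248*n + 1.1088)/(4.4521*n^4 - 0.2954*n^3 + 7.1789*n^2 - 0.238*n + 2.89)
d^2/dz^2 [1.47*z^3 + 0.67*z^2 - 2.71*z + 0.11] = 8.82*z + 1.34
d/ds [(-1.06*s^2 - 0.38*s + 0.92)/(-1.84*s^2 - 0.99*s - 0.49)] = (0.3502*s^2 + 4.4244*s + 1.097)/(3.3856*s^4 + 3.6432*s^3 + 2.7833*s^2 + 0.9702*s + 0.2401)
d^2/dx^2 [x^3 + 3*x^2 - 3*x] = 6*x + 6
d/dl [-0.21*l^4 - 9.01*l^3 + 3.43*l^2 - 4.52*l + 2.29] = -0.84*l^3 - 27.03*l^2 + 6.86*l - 4.52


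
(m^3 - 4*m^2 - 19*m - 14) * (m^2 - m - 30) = m^5 - 5*m^4 - 45*m^3 + 125*m^2 + 584*m + 420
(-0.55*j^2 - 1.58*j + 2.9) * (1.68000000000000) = -0.924*j^2 - 2.6544*j + 4.872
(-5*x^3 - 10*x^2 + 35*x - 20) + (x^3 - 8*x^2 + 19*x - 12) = -4*x^3 - 18*x^2 + 54*x - 32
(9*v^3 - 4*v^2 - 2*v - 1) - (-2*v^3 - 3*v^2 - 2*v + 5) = 11*v^3 - v^2 - 6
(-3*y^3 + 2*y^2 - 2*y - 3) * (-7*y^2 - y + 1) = 21*y^5 - 11*y^4 + 9*y^3 + 25*y^2 + y - 3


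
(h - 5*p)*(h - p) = h^2 - 6*h*p + 5*p^2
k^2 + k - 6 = (k - 2)*(k + 3)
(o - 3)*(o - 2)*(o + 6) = o^3 + o^2 - 24*o + 36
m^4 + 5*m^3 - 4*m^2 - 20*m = m*(m - 2)*(m + 2)*(m + 5)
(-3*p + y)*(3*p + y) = -9*p^2 + y^2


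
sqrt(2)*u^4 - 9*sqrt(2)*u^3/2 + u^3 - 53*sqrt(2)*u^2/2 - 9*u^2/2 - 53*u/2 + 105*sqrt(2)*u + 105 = (u - 6)*(u - 7/2)*(u + 5)*(sqrt(2)*u + 1)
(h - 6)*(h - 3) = h^2 - 9*h + 18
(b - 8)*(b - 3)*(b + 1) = b^3 - 10*b^2 + 13*b + 24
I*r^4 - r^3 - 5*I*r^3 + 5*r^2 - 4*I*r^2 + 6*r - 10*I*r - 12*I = (r - 6)*(r - I)*(r + 2*I)*(I*r + I)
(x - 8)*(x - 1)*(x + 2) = x^3 - 7*x^2 - 10*x + 16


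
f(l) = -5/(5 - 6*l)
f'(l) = -30/(5 - 6*l)^2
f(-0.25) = -0.77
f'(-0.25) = -0.71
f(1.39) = 1.50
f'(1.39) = -2.69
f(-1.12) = -0.43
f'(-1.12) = -0.22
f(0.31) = -1.59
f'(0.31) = -3.04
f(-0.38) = -0.69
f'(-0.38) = -0.57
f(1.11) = 3.01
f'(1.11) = -10.89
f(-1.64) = -0.34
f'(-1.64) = -0.14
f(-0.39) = -0.68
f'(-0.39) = -0.56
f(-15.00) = -0.05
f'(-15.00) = 0.00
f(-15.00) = -0.05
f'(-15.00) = 0.00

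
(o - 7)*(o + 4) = o^2 - 3*o - 28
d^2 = d^2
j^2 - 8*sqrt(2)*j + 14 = (j - 7*sqrt(2))*(j - sqrt(2))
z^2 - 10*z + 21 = (z - 7)*(z - 3)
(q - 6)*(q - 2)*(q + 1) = q^3 - 7*q^2 + 4*q + 12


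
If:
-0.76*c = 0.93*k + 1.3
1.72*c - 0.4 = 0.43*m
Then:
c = 0.25*m + 0.232558139534884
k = -0.204301075268817*m - 1.58789697424356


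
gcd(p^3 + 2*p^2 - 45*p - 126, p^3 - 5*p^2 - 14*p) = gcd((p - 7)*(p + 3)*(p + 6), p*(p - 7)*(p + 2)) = p - 7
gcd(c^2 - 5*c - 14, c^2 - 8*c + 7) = c - 7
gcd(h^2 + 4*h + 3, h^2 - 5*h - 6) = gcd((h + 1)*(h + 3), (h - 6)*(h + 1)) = h + 1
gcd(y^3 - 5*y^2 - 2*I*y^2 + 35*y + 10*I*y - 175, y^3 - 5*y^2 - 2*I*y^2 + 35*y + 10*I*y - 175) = y^3 + y^2*(-5 - 2*I) + y*(35 + 10*I) - 175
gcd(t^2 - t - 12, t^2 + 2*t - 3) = t + 3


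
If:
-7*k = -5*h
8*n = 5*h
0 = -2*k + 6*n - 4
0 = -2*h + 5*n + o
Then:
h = 112/65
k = 16/13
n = 14/13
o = -126/65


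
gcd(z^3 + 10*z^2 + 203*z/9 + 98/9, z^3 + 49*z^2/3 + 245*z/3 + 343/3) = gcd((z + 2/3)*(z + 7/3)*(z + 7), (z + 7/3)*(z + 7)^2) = z^2 + 28*z/3 + 49/3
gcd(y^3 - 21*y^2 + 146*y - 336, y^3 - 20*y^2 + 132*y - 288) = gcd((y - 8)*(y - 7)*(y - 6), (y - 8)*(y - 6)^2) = y^2 - 14*y + 48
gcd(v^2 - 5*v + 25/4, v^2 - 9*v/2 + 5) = v - 5/2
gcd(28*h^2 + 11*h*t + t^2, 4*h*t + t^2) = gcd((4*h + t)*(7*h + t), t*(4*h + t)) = 4*h + t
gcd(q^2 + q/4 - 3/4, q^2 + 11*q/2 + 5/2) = 1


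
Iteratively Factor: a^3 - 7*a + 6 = (a - 2)*(a^2 + 2*a - 3) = (a - 2)*(a + 3)*(a - 1)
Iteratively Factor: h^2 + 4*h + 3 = (h + 3)*(h + 1)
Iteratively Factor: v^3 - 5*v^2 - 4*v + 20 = (v - 2)*(v^2 - 3*v - 10) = (v - 5)*(v - 2)*(v + 2)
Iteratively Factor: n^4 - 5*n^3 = (n)*(n^3 - 5*n^2) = n^2*(n^2 - 5*n) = n^3*(n - 5)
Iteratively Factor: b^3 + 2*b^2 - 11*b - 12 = (b - 3)*(b^2 + 5*b + 4) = (b - 3)*(b + 1)*(b + 4)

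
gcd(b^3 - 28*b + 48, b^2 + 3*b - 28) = b - 4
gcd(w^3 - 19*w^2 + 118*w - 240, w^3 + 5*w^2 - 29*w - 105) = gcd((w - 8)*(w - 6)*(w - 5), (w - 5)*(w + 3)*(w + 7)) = w - 5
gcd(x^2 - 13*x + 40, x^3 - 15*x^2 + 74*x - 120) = x - 5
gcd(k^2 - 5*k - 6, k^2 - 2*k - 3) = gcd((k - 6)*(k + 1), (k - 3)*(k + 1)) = k + 1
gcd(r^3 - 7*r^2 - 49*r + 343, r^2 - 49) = r^2 - 49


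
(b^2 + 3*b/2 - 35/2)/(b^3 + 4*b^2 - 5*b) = (b - 7/2)/(b*(b - 1))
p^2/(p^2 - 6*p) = p/(p - 6)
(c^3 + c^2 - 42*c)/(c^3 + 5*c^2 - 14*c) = (c - 6)/(c - 2)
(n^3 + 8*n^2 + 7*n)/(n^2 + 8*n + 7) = n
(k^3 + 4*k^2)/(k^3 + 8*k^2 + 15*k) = k*(k + 4)/(k^2 + 8*k + 15)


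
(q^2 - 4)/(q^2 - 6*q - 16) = (q - 2)/(q - 8)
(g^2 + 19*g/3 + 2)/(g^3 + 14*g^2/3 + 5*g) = (3*g^2 + 19*g + 6)/(g*(3*g^2 + 14*g + 15))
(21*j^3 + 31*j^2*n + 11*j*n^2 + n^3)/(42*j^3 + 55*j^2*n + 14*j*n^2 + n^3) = (3*j + n)/(6*j + n)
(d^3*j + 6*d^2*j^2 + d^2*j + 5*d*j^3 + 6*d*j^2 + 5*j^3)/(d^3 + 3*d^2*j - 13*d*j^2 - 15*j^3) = j*(d + 1)/(d - 3*j)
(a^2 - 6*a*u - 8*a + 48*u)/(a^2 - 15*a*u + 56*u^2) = (a^2 - 6*a*u - 8*a + 48*u)/(a^2 - 15*a*u + 56*u^2)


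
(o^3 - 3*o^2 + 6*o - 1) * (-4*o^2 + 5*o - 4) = -4*o^5 + 17*o^4 - 43*o^3 + 46*o^2 - 29*o + 4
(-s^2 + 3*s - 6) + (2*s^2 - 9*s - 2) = s^2 - 6*s - 8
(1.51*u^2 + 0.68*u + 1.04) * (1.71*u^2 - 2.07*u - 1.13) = 2.5821*u^4 - 1.9629*u^3 - 1.3355*u^2 - 2.9212*u - 1.1752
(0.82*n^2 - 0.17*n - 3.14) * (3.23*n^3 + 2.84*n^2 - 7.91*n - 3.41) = 2.6486*n^5 + 1.7797*n^4 - 17.1112*n^3 - 10.3691*n^2 + 25.4171*n + 10.7074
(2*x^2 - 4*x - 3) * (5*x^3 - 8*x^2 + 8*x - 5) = 10*x^5 - 36*x^4 + 33*x^3 - 18*x^2 - 4*x + 15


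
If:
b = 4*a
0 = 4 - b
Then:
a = 1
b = 4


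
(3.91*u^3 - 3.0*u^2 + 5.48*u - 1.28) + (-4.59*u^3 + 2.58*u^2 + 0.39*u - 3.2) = -0.68*u^3 - 0.42*u^2 + 5.87*u - 4.48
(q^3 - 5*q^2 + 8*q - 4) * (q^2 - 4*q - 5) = q^5 - 9*q^4 + 23*q^3 - 11*q^2 - 24*q + 20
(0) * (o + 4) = 0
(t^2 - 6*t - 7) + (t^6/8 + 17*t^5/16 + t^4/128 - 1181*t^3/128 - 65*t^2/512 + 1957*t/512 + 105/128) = t^6/8 + 17*t^5/16 + t^4/128 - 1181*t^3/128 + 447*t^2/512 - 1115*t/512 - 791/128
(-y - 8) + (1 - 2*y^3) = -2*y^3 - y - 7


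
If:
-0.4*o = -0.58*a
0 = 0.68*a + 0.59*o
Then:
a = 0.00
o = 0.00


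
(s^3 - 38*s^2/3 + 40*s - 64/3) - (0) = s^3 - 38*s^2/3 + 40*s - 64/3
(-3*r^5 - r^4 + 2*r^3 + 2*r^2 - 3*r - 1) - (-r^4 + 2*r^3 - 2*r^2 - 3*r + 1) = -3*r^5 + 4*r^2 - 2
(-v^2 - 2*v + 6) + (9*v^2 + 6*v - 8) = 8*v^2 + 4*v - 2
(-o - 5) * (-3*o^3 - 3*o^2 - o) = 3*o^4 + 18*o^3 + 16*o^2 + 5*o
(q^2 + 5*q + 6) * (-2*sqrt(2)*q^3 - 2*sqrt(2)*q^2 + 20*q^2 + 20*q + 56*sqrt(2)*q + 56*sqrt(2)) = -2*sqrt(2)*q^5 - 12*sqrt(2)*q^4 + 20*q^4 + 34*sqrt(2)*q^3 + 120*q^3 + 220*q^2 + 324*sqrt(2)*q^2 + 120*q + 616*sqrt(2)*q + 336*sqrt(2)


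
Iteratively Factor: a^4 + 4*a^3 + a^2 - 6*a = (a + 2)*(a^3 + 2*a^2 - 3*a) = (a + 2)*(a + 3)*(a^2 - a) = a*(a + 2)*(a + 3)*(a - 1)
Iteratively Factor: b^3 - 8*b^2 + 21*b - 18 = (b - 3)*(b^2 - 5*b + 6) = (b - 3)*(b - 2)*(b - 3)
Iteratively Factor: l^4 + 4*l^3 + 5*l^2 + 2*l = (l + 1)*(l^3 + 3*l^2 + 2*l) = (l + 1)^2*(l^2 + 2*l) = (l + 1)^2*(l + 2)*(l)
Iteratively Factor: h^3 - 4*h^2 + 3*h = (h)*(h^2 - 4*h + 3) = h*(h - 1)*(h - 3)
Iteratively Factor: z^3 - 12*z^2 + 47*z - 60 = (z - 4)*(z^2 - 8*z + 15) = (z - 4)*(z - 3)*(z - 5)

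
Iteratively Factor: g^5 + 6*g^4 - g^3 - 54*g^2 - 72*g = (g - 3)*(g^4 + 9*g^3 + 26*g^2 + 24*g) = (g - 3)*(g + 4)*(g^3 + 5*g^2 + 6*g) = g*(g - 3)*(g + 4)*(g^2 + 5*g + 6) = g*(g - 3)*(g + 2)*(g + 4)*(g + 3)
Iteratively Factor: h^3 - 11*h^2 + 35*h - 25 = (h - 5)*(h^2 - 6*h + 5) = (h - 5)*(h - 1)*(h - 5)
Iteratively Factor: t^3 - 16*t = (t + 4)*(t^2 - 4*t) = t*(t + 4)*(t - 4)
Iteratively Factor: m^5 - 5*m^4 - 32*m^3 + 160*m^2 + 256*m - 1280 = (m + 4)*(m^4 - 9*m^3 + 4*m^2 + 144*m - 320) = (m - 5)*(m + 4)*(m^3 - 4*m^2 - 16*m + 64) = (m - 5)*(m - 4)*(m + 4)*(m^2 - 16) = (m - 5)*(m - 4)^2*(m + 4)*(m + 4)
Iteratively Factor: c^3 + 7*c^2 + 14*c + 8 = (c + 2)*(c^2 + 5*c + 4) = (c + 1)*(c + 2)*(c + 4)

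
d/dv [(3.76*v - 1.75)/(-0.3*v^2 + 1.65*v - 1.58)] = (1.128*v^2 - 1.05*v - 3.0533)/(0.09*v^4 - 0.99*v^3 + 3.6705*v^2 - 5.214*v + 2.4964)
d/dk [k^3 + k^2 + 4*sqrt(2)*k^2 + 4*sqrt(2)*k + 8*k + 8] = 3*k^2 + 2*k + 8*sqrt(2)*k + 4*sqrt(2) + 8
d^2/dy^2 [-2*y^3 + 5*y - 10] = -12*y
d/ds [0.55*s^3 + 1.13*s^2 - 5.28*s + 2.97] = 1.65*s^2 + 2.26*s - 5.28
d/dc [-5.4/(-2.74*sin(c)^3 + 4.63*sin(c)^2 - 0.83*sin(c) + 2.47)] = (-44.388*sin(c)^2 + 50.004*sin(c) - 4.482)*cos(c)/(2.74*sin(c)^3 - 4.63*sin(c)^2 + 0.83*sin(c) - 2.47)^2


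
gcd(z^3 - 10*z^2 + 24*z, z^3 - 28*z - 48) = z - 6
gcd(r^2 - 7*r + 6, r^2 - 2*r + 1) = r - 1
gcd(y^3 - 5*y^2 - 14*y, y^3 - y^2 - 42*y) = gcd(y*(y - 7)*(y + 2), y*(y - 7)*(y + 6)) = y^2 - 7*y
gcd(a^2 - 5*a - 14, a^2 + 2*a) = a + 2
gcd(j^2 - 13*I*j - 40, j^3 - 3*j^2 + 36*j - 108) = 1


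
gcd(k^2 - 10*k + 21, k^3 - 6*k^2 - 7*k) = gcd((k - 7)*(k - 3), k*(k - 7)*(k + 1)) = k - 7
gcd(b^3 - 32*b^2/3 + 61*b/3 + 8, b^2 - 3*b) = b - 3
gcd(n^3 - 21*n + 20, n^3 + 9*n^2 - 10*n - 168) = n - 4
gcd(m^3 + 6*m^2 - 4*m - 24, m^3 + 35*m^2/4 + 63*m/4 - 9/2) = m + 6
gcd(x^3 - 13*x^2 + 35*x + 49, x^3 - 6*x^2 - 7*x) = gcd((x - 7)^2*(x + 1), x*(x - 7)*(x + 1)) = x^2 - 6*x - 7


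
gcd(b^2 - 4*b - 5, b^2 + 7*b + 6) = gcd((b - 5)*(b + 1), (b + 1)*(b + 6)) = b + 1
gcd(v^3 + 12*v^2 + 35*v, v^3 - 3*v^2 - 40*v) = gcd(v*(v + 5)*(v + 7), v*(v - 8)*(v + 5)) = v^2 + 5*v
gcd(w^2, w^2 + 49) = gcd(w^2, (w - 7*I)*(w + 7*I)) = 1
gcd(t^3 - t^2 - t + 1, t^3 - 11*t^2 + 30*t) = 1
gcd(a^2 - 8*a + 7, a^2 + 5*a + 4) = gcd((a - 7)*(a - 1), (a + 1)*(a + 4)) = 1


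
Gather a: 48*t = 48*t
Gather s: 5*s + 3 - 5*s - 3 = 0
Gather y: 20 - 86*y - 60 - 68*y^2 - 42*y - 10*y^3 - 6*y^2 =-10*y^3 - 74*y^2 - 128*y - 40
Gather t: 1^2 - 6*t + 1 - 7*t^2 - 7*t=-7*t^2 - 13*t + 2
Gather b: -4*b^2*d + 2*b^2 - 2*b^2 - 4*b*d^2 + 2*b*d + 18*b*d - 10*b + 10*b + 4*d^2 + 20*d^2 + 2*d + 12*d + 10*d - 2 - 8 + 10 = -4*b^2*d + b*(-4*d^2 + 20*d) + 24*d^2 + 24*d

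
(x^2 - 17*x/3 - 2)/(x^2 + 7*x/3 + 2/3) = (x - 6)/(x + 2)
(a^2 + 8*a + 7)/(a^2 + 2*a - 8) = (a^2 + 8*a + 7)/(a^2 + 2*a - 8)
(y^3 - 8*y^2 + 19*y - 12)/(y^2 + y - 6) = (y^3 - 8*y^2 + 19*y - 12)/(y^2 + y - 6)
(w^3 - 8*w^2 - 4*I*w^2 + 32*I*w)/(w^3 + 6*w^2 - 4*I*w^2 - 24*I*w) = (w - 8)/(w + 6)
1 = 1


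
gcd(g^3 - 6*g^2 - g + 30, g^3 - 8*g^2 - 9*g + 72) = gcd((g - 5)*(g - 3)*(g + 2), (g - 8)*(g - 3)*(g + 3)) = g - 3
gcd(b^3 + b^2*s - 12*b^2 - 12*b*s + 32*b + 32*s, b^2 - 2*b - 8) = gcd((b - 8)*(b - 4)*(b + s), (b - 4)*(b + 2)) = b - 4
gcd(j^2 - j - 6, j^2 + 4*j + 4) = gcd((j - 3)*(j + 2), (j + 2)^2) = j + 2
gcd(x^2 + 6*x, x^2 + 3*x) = x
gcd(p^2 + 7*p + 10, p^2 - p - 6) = p + 2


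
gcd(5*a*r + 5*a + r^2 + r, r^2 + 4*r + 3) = r + 1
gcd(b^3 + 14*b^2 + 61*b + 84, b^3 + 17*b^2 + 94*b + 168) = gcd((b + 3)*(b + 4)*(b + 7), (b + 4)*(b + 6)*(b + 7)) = b^2 + 11*b + 28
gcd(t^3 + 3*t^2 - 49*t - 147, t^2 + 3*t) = t + 3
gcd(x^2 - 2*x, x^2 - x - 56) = 1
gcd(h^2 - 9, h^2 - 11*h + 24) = h - 3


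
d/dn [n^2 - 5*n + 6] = 2*n - 5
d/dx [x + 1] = 1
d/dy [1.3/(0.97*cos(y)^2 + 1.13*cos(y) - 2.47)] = (2.522*cos(y) + 1.469)*sin(y)/(0.97*cos(y)^2 + 1.13*cos(y) - 2.47)^2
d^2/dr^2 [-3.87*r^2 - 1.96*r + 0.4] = -7.74000000000000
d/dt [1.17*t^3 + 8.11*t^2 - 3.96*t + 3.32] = 3.51*t^2 + 16.22*t - 3.96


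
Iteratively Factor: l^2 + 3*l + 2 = (l + 1)*(l + 2)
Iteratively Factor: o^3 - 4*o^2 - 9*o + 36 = (o - 3)*(o^2 - o - 12) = (o - 3)*(o + 3)*(o - 4)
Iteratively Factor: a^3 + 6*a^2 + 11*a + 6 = (a + 1)*(a^2 + 5*a + 6) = (a + 1)*(a + 2)*(a + 3)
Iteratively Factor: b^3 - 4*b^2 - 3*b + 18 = (b - 3)*(b^2 - b - 6) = (b - 3)^2*(b + 2)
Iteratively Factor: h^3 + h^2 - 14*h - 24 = (h + 3)*(h^2 - 2*h - 8) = (h - 4)*(h + 3)*(h + 2)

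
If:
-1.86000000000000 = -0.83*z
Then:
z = 2.24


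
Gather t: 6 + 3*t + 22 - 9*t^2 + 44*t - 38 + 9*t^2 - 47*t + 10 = 0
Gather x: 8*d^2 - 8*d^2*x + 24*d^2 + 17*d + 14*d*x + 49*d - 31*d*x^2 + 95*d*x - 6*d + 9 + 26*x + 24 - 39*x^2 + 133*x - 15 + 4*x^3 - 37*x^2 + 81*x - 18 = 32*d^2 + 60*d + 4*x^3 + x^2*(-31*d - 76) + x*(-8*d^2 + 109*d + 240)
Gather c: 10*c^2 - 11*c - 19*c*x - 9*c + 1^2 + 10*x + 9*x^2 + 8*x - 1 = 10*c^2 + c*(-19*x - 20) + 9*x^2 + 18*x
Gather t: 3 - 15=-12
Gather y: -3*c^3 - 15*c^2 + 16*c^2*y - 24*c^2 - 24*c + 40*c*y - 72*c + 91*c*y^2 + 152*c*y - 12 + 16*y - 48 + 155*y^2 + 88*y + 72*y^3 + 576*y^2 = -3*c^3 - 39*c^2 - 96*c + 72*y^3 + y^2*(91*c + 731) + y*(16*c^2 + 192*c + 104) - 60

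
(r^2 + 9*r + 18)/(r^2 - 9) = (r + 6)/(r - 3)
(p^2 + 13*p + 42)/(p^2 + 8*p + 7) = (p + 6)/(p + 1)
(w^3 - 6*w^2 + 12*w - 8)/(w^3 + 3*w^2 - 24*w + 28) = (w - 2)/(w + 7)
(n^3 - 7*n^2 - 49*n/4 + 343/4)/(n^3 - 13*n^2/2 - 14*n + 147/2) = (n - 7/2)/(n - 3)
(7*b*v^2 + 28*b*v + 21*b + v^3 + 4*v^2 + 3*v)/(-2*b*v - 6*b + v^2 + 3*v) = (7*b*v + 7*b + v^2 + v)/(-2*b + v)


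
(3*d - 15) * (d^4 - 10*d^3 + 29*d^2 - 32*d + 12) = 3*d^5 - 45*d^4 + 237*d^3 - 531*d^2 + 516*d - 180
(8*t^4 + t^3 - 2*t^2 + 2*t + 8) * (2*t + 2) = 16*t^5 + 18*t^4 - 2*t^3 + 20*t + 16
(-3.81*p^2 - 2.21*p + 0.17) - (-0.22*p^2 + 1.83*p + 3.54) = -3.59*p^2 - 4.04*p - 3.37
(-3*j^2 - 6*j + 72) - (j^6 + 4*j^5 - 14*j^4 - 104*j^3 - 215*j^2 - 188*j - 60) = -j^6 - 4*j^5 + 14*j^4 + 104*j^3 + 212*j^2 + 182*j + 132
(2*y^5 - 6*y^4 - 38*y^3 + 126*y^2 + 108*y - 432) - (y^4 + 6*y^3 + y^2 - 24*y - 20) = 2*y^5 - 7*y^4 - 44*y^3 + 125*y^2 + 132*y - 412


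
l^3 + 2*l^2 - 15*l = l*(l - 3)*(l + 5)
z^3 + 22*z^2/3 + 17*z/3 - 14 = (z - 1)*(z + 7/3)*(z + 6)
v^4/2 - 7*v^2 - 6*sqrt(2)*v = v*(v/2 + sqrt(2)/2)*(v - 3*sqrt(2))*(v + 2*sqrt(2))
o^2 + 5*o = o*(o + 5)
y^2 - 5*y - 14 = (y - 7)*(y + 2)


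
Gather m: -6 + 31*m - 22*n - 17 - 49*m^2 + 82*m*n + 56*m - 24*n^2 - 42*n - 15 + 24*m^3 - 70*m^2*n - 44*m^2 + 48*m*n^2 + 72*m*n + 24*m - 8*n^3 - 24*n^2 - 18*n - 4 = 24*m^3 + m^2*(-70*n - 93) + m*(48*n^2 + 154*n + 111) - 8*n^3 - 48*n^2 - 82*n - 42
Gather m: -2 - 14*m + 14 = 12 - 14*m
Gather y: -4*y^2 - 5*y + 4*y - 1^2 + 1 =-4*y^2 - y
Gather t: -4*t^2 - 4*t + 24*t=-4*t^2 + 20*t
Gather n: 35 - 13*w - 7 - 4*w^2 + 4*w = -4*w^2 - 9*w + 28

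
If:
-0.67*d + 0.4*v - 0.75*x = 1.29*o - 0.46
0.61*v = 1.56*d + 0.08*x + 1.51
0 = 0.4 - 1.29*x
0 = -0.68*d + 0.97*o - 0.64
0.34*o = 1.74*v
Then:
No Solution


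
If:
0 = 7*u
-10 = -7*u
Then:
No Solution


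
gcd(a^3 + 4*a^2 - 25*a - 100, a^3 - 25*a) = a^2 - 25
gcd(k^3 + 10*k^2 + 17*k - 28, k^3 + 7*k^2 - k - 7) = k^2 + 6*k - 7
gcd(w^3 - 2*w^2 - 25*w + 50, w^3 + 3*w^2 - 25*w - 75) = w^2 - 25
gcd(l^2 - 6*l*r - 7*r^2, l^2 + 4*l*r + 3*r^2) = l + r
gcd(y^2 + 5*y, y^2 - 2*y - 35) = y + 5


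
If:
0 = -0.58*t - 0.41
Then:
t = -0.71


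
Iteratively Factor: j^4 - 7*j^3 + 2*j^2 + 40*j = (j - 5)*(j^3 - 2*j^2 - 8*j) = j*(j - 5)*(j^2 - 2*j - 8) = j*(j - 5)*(j - 4)*(j + 2)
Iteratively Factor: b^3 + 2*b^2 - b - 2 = (b + 1)*(b^2 + b - 2) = (b + 1)*(b + 2)*(b - 1)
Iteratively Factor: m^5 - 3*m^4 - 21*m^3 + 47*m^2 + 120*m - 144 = (m - 1)*(m^4 - 2*m^3 - 23*m^2 + 24*m + 144) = (m - 4)*(m - 1)*(m^3 + 2*m^2 - 15*m - 36) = (m - 4)*(m - 1)*(m + 3)*(m^2 - m - 12) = (m - 4)^2*(m - 1)*(m + 3)*(m + 3)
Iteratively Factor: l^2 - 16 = (l + 4)*(l - 4)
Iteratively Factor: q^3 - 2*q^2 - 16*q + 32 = (q + 4)*(q^2 - 6*q + 8) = (q - 4)*(q + 4)*(q - 2)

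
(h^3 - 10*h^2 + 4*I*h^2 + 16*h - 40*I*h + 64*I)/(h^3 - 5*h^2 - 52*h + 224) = (h^2 + h*(-2 + 4*I) - 8*I)/(h^2 + 3*h - 28)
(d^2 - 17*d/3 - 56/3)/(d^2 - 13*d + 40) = (d + 7/3)/(d - 5)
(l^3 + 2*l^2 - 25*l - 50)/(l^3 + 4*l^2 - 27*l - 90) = (l^2 + 7*l + 10)/(l^2 + 9*l + 18)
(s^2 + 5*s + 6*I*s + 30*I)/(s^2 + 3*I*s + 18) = (s + 5)/(s - 3*I)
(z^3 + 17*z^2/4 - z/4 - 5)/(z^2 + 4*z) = z + 1/4 - 5/(4*z)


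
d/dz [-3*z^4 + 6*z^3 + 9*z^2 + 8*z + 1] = -12*z^3 + 18*z^2 + 18*z + 8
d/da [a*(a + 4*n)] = 2*a + 4*n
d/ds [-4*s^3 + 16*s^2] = 4*s*(8 - 3*s)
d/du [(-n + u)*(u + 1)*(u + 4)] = -2*n*u - 5*n + 3*u^2 + 10*u + 4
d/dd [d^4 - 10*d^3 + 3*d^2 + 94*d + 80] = 4*d^3 - 30*d^2 + 6*d + 94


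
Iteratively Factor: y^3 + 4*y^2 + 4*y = (y)*(y^2 + 4*y + 4) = y*(y + 2)*(y + 2)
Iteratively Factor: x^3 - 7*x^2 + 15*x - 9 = (x - 3)*(x^2 - 4*x + 3) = (x - 3)^2*(x - 1)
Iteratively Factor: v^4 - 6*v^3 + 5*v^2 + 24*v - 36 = (v - 2)*(v^3 - 4*v^2 - 3*v + 18) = (v - 2)*(v + 2)*(v^2 - 6*v + 9) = (v - 3)*(v - 2)*(v + 2)*(v - 3)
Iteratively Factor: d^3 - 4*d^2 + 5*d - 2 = (d - 1)*(d^2 - 3*d + 2) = (d - 1)^2*(d - 2)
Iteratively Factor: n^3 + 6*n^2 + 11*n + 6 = (n + 1)*(n^2 + 5*n + 6) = (n + 1)*(n + 3)*(n + 2)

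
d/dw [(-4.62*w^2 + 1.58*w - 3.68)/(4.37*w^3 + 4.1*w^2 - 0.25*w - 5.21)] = (20.1894*w^4 - 13.8092*w^3 + 42.9218*w^2 + 78.3164*w - 9.1518)/(19.0969*w^6 + 35.834*w^5 + 14.625*w^4 - 47.5854*w^3 - 42.6595*w^2 + 2.605*w + 27.1441)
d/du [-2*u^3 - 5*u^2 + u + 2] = -6*u^2 - 10*u + 1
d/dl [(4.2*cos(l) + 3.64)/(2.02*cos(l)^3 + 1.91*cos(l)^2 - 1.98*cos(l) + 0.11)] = (16.968*cos(l)^3 + 30.0804*cos(l)^2 + 13.9048*cos(l) - 7.6692)*sin(l)/(4.0804*cos(l)^6 + 7.7164*cos(l)^5 - 4.3511*cos(l)^4 - 7.1192*cos(l)^3 + 4.3406*cos(l)^2 - 0.4356*cos(l) + 0.0121)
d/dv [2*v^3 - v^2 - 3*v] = 6*v^2 - 2*v - 3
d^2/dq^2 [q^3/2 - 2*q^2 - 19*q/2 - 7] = 3*q - 4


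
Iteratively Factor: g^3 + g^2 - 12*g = (g)*(g^2 + g - 12) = g*(g - 3)*(g + 4)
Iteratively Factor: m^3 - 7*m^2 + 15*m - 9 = (m - 3)*(m^2 - 4*m + 3) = (m - 3)^2*(m - 1)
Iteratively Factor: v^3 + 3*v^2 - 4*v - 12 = (v - 2)*(v^2 + 5*v + 6) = (v - 2)*(v + 3)*(v + 2)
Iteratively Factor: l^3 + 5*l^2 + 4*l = (l + 4)*(l^2 + l) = l*(l + 4)*(l + 1)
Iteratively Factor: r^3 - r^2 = (r)*(r^2 - r) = r^2*(r - 1)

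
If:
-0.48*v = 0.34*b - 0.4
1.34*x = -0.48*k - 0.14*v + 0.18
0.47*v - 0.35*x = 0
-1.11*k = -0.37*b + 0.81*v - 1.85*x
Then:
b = 1.18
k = 0.39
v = -0.00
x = -0.00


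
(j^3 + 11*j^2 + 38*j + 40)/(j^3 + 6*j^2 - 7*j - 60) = (j + 2)/(j - 3)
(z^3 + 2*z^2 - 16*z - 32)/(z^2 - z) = (z^3 + 2*z^2 - 16*z - 32)/(z*(z - 1))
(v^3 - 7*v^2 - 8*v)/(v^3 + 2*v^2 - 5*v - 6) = v*(v - 8)/(v^2 + v - 6)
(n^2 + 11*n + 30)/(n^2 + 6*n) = (n + 5)/n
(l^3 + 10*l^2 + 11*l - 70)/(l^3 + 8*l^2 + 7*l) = (l^2 + 3*l - 10)/(l*(l + 1))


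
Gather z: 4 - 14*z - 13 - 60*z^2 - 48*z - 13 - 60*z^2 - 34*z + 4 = -120*z^2 - 96*z - 18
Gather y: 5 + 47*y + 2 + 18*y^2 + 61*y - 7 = 18*y^2 + 108*y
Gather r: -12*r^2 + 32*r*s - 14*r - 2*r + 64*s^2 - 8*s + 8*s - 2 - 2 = -12*r^2 + r*(32*s - 16) + 64*s^2 - 4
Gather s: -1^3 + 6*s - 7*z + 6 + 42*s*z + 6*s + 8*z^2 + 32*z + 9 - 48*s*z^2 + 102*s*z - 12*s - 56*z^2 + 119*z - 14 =s*(-48*z^2 + 144*z) - 48*z^2 + 144*z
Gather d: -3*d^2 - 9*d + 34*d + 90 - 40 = -3*d^2 + 25*d + 50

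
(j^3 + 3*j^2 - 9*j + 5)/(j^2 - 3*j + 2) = (j^2 + 4*j - 5)/(j - 2)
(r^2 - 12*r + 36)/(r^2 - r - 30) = (r - 6)/(r + 5)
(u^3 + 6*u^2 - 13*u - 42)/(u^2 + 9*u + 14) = u - 3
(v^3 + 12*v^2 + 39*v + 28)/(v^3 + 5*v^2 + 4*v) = (v + 7)/v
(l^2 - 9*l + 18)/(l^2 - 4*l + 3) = (l - 6)/(l - 1)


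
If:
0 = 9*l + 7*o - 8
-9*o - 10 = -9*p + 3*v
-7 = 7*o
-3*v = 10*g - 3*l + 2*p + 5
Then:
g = -11*v/30 - 1/45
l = 5/3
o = -1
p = v/3 + 1/9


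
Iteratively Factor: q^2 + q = (q + 1)*(q)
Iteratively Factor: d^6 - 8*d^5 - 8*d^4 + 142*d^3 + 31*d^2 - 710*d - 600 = (d + 2)*(d^5 - 10*d^4 + 12*d^3 + 118*d^2 - 205*d - 300) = (d - 5)*(d + 2)*(d^4 - 5*d^3 - 13*d^2 + 53*d + 60) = (d - 5)*(d - 4)*(d + 2)*(d^3 - d^2 - 17*d - 15) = (d - 5)*(d - 4)*(d + 1)*(d + 2)*(d^2 - 2*d - 15) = (d - 5)*(d - 4)*(d + 1)*(d + 2)*(d + 3)*(d - 5)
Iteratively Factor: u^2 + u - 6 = (u + 3)*(u - 2)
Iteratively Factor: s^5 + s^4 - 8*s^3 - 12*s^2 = (s + 2)*(s^4 - s^3 - 6*s^2) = (s - 3)*(s + 2)*(s^3 + 2*s^2) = s*(s - 3)*(s + 2)*(s^2 + 2*s) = s^2*(s - 3)*(s + 2)*(s + 2)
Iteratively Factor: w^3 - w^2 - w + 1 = (w + 1)*(w^2 - 2*w + 1) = (w - 1)*(w + 1)*(w - 1)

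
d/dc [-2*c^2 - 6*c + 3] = -4*c - 6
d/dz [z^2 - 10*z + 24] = 2*z - 10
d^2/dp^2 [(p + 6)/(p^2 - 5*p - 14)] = 2*((-3*p - 1)*(-p^2 + 5*p + 14) - (p + 6)*(2*p - 5)^2)/(-p^2 + 5*p + 14)^3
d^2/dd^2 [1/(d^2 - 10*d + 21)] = 2*(-d^2 + 10*d + 4*(d - 5)^2 - 21)/(d^2 - 10*d + 21)^3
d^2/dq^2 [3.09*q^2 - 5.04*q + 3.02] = 6.18000000000000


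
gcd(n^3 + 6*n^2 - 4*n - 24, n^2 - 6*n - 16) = n + 2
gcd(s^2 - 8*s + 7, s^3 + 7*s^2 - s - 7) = s - 1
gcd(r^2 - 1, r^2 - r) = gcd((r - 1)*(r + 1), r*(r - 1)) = r - 1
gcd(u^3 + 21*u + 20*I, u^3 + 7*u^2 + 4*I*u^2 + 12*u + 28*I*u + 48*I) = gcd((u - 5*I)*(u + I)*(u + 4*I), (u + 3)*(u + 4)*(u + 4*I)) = u + 4*I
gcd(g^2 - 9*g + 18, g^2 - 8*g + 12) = g - 6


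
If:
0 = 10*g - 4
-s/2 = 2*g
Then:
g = 2/5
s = -8/5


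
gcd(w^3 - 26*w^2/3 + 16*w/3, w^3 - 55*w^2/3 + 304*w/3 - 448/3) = w - 8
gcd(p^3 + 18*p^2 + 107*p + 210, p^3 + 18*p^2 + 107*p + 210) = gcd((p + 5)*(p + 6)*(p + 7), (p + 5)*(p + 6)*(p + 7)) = p^3 + 18*p^2 + 107*p + 210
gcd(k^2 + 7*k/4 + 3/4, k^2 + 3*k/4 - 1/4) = k + 1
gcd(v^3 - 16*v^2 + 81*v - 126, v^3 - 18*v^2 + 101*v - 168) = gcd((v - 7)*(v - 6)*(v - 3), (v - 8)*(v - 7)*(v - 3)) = v^2 - 10*v + 21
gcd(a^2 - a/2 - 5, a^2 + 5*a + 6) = a + 2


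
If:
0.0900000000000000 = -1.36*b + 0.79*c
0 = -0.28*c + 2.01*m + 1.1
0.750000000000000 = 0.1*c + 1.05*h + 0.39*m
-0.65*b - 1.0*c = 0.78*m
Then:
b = 0.12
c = 0.32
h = 0.87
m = -0.50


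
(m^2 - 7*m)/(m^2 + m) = (m - 7)/(m + 1)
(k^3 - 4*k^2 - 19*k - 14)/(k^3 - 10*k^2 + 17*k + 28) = (k + 2)/(k - 4)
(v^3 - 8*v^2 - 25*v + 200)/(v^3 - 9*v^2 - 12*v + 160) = (v + 5)/(v + 4)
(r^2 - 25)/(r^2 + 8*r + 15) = (r - 5)/(r + 3)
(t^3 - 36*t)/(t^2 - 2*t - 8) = t*(36 - t^2)/(-t^2 + 2*t + 8)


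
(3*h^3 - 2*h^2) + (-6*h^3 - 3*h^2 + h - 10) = -3*h^3 - 5*h^2 + h - 10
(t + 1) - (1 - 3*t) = 4*t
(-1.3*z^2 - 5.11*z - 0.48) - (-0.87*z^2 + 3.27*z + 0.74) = -0.43*z^2 - 8.38*z - 1.22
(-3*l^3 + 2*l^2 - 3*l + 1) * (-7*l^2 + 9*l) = 21*l^5 - 41*l^4 + 39*l^3 - 34*l^2 + 9*l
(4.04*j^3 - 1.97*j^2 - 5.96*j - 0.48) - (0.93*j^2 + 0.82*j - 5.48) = 4.04*j^3 - 2.9*j^2 - 6.78*j + 5.0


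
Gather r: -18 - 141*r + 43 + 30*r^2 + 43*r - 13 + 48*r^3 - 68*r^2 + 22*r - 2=48*r^3 - 38*r^2 - 76*r + 10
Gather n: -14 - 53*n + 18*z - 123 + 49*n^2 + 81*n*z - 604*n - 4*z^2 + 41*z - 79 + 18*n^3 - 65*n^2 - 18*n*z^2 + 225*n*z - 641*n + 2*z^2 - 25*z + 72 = 18*n^3 - 16*n^2 + n*(-18*z^2 + 306*z - 1298) - 2*z^2 + 34*z - 144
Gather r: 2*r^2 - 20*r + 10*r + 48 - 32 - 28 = 2*r^2 - 10*r - 12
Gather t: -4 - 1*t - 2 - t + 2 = -2*t - 4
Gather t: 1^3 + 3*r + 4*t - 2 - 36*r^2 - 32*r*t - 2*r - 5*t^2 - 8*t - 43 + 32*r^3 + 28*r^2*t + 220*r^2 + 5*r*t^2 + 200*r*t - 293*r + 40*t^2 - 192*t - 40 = 32*r^3 + 184*r^2 - 292*r + t^2*(5*r + 35) + t*(28*r^2 + 168*r - 196) - 84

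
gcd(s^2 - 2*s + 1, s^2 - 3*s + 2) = s - 1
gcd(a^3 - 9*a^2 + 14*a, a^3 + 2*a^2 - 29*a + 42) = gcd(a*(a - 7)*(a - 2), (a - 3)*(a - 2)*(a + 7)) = a - 2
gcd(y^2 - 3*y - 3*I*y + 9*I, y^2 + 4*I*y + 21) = y - 3*I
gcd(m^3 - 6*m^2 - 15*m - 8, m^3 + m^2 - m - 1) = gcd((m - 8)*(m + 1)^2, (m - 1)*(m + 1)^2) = m^2 + 2*m + 1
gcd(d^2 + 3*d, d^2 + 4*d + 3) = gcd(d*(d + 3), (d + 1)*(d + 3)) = d + 3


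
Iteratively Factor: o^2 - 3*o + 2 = (o - 1)*(o - 2)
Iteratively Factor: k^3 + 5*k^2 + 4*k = (k + 4)*(k^2 + k) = k*(k + 4)*(k + 1)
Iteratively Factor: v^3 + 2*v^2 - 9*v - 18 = (v + 3)*(v^2 - v - 6) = (v + 2)*(v + 3)*(v - 3)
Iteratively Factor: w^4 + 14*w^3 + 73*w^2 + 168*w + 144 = (w + 4)*(w^3 + 10*w^2 + 33*w + 36) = (w + 3)*(w + 4)*(w^2 + 7*w + 12) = (w + 3)^2*(w + 4)*(w + 4)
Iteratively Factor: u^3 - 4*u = (u - 2)*(u^2 + 2*u) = u*(u - 2)*(u + 2)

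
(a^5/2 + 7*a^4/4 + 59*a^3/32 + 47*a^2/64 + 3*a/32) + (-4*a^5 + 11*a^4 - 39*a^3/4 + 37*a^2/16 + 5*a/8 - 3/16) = -7*a^5/2 + 51*a^4/4 - 253*a^3/32 + 195*a^2/64 + 23*a/32 - 3/16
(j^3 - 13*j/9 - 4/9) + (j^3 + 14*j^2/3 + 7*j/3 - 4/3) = 2*j^3 + 14*j^2/3 + 8*j/9 - 16/9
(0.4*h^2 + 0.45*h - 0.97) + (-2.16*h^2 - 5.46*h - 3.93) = -1.76*h^2 - 5.01*h - 4.9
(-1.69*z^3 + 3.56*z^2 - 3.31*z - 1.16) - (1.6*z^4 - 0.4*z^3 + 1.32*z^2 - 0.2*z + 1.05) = -1.6*z^4 - 1.29*z^3 + 2.24*z^2 - 3.11*z - 2.21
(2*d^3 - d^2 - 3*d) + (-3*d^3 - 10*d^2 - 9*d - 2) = -d^3 - 11*d^2 - 12*d - 2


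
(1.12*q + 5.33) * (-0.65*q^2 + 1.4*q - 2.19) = -0.728*q^3 - 1.8965*q^2 + 5.0092*q - 11.6727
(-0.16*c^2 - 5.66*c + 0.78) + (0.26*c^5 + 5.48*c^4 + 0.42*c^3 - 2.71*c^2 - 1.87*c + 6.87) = 0.26*c^5 + 5.48*c^4 + 0.42*c^3 - 2.87*c^2 - 7.53*c + 7.65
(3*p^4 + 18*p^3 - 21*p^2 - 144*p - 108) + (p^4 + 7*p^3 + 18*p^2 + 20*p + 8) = 4*p^4 + 25*p^3 - 3*p^2 - 124*p - 100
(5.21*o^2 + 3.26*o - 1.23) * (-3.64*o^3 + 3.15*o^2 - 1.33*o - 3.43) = -18.9644*o^5 + 4.5451*o^4 + 7.8169*o^3 - 26.0806*o^2 - 9.5459*o + 4.2189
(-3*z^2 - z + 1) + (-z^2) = -4*z^2 - z + 1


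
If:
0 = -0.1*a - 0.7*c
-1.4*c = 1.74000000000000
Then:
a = 8.70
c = -1.24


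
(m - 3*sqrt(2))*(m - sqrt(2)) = m^2 - 4*sqrt(2)*m + 6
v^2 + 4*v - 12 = (v - 2)*(v + 6)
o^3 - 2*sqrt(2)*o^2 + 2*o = o*(o - sqrt(2))^2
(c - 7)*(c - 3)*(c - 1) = c^3 - 11*c^2 + 31*c - 21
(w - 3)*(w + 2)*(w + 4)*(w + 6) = w^4 + 9*w^3 + 8*w^2 - 84*w - 144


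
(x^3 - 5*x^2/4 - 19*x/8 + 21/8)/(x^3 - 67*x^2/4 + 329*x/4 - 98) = (2*x^2 + x - 3)/(2*(x^2 - 15*x + 56))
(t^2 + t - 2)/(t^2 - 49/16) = 16*(t^2 + t - 2)/(16*t^2 - 49)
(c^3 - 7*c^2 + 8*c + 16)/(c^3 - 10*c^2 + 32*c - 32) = (c + 1)/(c - 2)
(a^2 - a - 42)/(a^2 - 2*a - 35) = (a + 6)/(a + 5)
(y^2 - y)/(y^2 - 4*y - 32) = y*(1 - y)/(-y^2 + 4*y + 32)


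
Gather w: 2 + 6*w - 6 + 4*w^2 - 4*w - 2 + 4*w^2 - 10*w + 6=8*w^2 - 8*w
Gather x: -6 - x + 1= -x - 5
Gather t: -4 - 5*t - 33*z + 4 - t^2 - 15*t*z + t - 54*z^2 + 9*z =-t^2 + t*(-15*z - 4) - 54*z^2 - 24*z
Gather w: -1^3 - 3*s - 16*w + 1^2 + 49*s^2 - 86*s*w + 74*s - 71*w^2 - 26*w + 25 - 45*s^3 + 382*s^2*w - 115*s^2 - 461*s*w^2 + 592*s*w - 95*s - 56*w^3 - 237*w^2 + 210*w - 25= -45*s^3 - 66*s^2 - 24*s - 56*w^3 + w^2*(-461*s - 308) + w*(382*s^2 + 506*s + 168)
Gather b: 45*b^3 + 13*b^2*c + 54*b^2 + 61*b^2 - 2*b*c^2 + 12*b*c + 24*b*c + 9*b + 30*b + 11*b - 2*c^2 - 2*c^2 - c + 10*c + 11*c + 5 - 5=45*b^3 + b^2*(13*c + 115) + b*(-2*c^2 + 36*c + 50) - 4*c^2 + 20*c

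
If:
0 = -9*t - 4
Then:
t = -4/9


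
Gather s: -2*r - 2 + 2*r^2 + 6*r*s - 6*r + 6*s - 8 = 2*r^2 - 8*r + s*(6*r + 6) - 10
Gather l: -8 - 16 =-24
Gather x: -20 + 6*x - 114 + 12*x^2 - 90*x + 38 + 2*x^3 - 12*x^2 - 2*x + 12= 2*x^3 - 86*x - 84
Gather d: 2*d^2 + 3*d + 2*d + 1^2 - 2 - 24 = 2*d^2 + 5*d - 25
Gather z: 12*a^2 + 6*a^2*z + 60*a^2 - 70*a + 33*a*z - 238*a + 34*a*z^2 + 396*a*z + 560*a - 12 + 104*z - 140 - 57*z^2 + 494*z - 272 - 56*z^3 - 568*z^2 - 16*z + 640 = 72*a^2 + 252*a - 56*z^3 + z^2*(34*a - 625) + z*(6*a^2 + 429*a + 582) + 216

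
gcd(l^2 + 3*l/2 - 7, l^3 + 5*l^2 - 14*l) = l - 2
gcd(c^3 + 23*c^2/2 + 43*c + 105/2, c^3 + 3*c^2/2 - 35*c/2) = c + 5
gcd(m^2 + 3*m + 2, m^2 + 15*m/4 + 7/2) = m + 2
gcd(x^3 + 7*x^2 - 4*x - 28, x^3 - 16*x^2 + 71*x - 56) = 1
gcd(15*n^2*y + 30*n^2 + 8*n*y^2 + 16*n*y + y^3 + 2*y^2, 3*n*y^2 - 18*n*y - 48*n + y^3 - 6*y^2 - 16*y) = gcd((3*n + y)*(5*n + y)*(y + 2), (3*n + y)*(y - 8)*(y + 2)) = 3*n*y + 6*n + y^2 + 2*y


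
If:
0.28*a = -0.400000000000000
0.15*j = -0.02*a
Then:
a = -1.43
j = 0.19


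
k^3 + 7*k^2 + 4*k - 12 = (k - 1)*(k + 2)*(k + 6)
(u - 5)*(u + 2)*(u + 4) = u^3 + u^2 - 22*u - 40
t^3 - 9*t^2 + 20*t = t*(t - 5)*(t - 4)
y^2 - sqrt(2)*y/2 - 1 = (y - sqrt(2))*(y + sqrt(2)/2)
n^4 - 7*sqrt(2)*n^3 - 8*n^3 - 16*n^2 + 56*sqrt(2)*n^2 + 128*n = n*(n - 8)*(n - 8*sqrt(2))*(n + sqrt(2))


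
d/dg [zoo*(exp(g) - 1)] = zoo*exp(g)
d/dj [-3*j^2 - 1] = -6*j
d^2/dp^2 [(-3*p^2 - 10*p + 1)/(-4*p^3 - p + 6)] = 2*(48*p^6 + 480*p^5 - 132*p^4 + 464*p^3 + 1428*p^2 - 72*p + 167)/(64*p^9 + 48*p^7 - 288*p^6 + 12*p^5 - 144*p^4 + 433*p^3 - 18*p^2 + 108*p - 216)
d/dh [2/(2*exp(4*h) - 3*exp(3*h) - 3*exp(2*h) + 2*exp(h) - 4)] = (-16*exp(3*h) + 18*exp(2*h) + 12*exp(h) - 4)*exp(h)/(-2*exp(4*h) + 3*exp(3*h) + 3*exp(2*h) - 2*exp(h) + 4)^2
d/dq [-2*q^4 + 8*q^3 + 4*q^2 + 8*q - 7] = -8*q^3 + 24*q^2 + 8*q + 8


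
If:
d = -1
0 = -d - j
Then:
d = -1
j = 1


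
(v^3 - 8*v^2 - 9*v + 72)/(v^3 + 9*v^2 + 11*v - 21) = (v^2 - 11*v + 24)/(v^2 + 6*v - 7)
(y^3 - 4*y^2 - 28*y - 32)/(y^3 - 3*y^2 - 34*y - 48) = (y + 2)/(y + 3)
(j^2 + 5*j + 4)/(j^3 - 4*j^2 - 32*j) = (j + 1)/(j*(j - 8))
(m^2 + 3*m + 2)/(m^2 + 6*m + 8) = (m + 1)/(m + 4)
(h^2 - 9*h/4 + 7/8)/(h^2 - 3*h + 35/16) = 2*(2*h - 1)/(4*h - 5)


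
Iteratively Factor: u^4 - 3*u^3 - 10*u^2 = (u - 5)*(u^3 + 2*u^2) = (u - 5)*(u + 2)*(u^2) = u*(u - 5)*(u + 2)*(u)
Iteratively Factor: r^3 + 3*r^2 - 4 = (r + 2)*(r^2 + r - 2) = (r + 2)^2*(r - 1)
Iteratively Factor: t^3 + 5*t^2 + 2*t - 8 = (t - 1)*(t^2 + 6*t + 8) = (t - 1)*(t + 2)*(t + 4)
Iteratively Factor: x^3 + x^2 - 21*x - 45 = (x + 3)*(x^2 - 2*x - 15) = (x - 5)*(x + 3)*(x + 3)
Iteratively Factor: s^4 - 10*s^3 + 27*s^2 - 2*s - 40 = (s - 4)*(s^3 - 6*s^2 + 3*s + 10) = (s - 4)*(s + 1)*(s^2 - 7*s + 10) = (s - 4)*(s - 2)*(s + 1)*(s - 5)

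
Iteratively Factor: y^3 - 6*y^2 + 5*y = (y)*(y^2 - 6*y + 5) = y*(y - 1)*(y - 5)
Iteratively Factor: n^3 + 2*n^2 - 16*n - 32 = (n - 4)*(n^2 + 6*n + 8) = (n - 4)*(n + 4)*(n + 2)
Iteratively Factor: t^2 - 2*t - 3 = (t + 1)*(t - 3)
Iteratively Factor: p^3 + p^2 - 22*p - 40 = (p + 4)*(p^2 - 3*p - 10) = (p + 2)*(p + 4)*(p - 5)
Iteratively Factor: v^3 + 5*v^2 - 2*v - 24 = (v + 4)*(v^2 + v - 6) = (v - 2)*(v + 4)*(v + 3)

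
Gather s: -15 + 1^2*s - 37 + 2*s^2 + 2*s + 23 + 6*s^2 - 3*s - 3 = 8*s^2 - 32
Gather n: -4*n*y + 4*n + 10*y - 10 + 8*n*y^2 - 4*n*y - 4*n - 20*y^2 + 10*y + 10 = n*(8*y^2 - 8*y) - 20*y^2 + 20*y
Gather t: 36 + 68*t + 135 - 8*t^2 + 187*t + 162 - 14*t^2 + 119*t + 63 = -22*t^2 + 374*t + 396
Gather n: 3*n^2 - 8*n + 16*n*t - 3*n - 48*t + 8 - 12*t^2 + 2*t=3*n^2 + n*(16*t - 11) - 12*t^2 - 46*t + 8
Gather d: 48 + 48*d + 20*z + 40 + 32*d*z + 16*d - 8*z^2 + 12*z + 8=d*(32*z + 64) - 8*z^2 + 32*z + 96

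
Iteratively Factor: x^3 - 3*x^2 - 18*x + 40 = (x - 5)*(x^2 + 2*x - 8) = (x - 5)*(x + 4)*(x - 2)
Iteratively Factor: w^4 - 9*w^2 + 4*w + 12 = (w + 1)*(w^3 - w^2 - 8*w + 12) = (w + 1)*(w + 3)*(w^2 - 4*w + 4) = (w - 2)*(w + 1)*(w + 3)*(w - 2)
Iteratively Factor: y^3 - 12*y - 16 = (y + 2)*(y^2 - 2*y - 8) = (y - 4)*(y + 2)*(y + 2)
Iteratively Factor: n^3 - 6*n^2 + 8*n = (n)*(n^2 - 6*n + 8) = n*(n - 4)*(n - 2)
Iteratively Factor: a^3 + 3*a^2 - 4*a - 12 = (a - 2)*(a^2 + 5*a + 6) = (a - 2)*(a + 2)*(a + 3)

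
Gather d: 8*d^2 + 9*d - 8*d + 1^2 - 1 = 8*d^2 + d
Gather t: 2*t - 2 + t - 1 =3*t - 3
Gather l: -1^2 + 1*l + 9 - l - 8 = 0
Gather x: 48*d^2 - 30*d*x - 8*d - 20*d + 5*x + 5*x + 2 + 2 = 48*d^2 - 28*d + x*(10 - 30*d) + 4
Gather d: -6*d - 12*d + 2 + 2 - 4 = -18*d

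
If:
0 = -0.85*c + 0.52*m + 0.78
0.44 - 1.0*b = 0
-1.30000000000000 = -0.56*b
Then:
No Solution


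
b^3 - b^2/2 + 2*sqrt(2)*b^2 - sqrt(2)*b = b*(b - 1/2)*(b + 2*sqrt(2))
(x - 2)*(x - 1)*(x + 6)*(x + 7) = x^4 + 10*x^3 + 5*x^2 - 100*x + 84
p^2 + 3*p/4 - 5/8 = (p - 1/2)*(p + 5/4)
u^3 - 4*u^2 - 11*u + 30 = (u - 5)*(u - 2)*(u + 3)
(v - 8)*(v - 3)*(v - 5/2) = v^3 - 27*v^2/2 + 103*v/2 - 60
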